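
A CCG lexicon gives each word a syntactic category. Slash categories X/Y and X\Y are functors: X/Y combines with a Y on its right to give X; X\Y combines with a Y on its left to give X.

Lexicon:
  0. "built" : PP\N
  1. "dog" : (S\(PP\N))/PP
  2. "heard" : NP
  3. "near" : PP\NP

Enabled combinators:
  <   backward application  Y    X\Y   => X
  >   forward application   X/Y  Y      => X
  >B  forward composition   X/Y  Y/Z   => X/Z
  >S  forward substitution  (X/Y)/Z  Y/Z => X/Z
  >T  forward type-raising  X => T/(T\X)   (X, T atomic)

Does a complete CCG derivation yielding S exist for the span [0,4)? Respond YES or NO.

YES

[0,4] S   <
  [0,1] "built" : PP\N
  [1,4] S\(PP\N)   >
    [1,2] "dog" : (S\(PP\N))/PP
    [2,4] PP   <
      [2,3] "heard" : NP
      [3,4] "near" : PP\NP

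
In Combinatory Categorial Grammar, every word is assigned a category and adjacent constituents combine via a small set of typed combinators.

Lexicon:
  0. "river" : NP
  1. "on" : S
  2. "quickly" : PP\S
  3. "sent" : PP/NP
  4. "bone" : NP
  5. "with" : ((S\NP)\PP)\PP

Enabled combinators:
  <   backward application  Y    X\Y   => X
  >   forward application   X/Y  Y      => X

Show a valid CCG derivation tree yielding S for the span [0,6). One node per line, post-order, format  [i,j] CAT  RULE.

[0,1] NP  lex  "river"
[1,2] S  lex  "on"
[2,3] PP\S  lex  "quickly"
[1,3] PP  <  k=2
[3,4] PP/NP  lex  "sent"
[4,5] NP  lex  "bone"
[3,5] PP  >  k=4
[5,6] ((S\NP)\PP)\PP  lex  "with"
[3,6] (S\NP)\PP  <  k=5
[1,6] S\NP  <  k=3
[0,6] S  <  k=1

[0,6] S   <
  [0,1] "river" : NP
  [1,6] S\NP   <
    [1,3] PP   <
      [1,2] "on" : S
      [2,3] "quickly" : PP\S
    [3,6] (S\NP)\PP   <
      [3,5] PP   >
        [3,4] "sent" : PP/NP
        [4,5] "bone" : NP
      [5,6] "with" : ((S\NP)\PP)\PP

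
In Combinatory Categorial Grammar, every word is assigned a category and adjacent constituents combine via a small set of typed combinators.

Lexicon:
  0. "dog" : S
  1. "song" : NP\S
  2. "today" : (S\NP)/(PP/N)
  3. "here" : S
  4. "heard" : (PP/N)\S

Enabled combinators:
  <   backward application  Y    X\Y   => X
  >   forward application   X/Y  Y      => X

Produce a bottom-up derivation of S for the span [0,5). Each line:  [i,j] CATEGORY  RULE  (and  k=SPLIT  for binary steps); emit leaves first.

[0,1] S  lex  "dog"
[1,2] NP\S  lex  "song"
[0,2] NP  <  k=1
[2,3] (S\NP)/(PP/N)  lex  "today"
[3,4] S  lex  "here"
[4,5] (PP/N)\S  lex  "heard"
[3,5] PP/N  <  k=4
[2,5] S\NP  >  k=3
[0,5] S  <  k=2

[0,5] S   <
  [0,2] NP   <
    [0,1] "dog" : S
    [1,2] "song" : NP\S
  [2,5] S\NP   >
    [2,3] "today" : (S\NP)/(PP/N)
    [3,5] PP/N   <
      [3,4] "here" : S
      [4,5] "heard" : (PP/N)\S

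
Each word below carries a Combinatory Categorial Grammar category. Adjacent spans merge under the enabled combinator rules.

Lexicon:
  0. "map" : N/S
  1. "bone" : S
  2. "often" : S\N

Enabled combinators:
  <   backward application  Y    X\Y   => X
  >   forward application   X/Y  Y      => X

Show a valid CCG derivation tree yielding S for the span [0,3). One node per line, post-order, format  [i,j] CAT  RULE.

[0,1] N/S  lex  "map"
[1,2] S  lex  "bone"
[0,2] N  >  k=1
[2,3] S\N  lex  "often"
[0,3] S  <  k=2

[0,3] S   <
  [0,2] N   >
    [0,1] "map" : N/S
    [1,2] "bone" : S
  [2,3] "often" : S\N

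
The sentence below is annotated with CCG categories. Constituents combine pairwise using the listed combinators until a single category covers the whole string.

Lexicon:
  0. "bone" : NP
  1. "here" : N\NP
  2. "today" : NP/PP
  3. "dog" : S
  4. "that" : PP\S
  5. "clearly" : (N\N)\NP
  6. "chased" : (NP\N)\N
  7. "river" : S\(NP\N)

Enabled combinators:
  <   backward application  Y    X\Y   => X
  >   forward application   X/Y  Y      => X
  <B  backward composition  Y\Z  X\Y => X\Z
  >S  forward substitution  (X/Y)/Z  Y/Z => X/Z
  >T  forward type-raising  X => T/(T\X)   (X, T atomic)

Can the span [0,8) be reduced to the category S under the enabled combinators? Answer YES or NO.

YES

[0,8] S   <
  [0,2] N   <
    [0,1] "bone" : NP
    [1,2] "here" : N\NP
  [2,8] S\N   <B
    [2,6] N\N   <
      [2,5] NP   >
        [2,3] "today" : NP/PP
        [3,5] PP   <
          [3,4] "dog" : S
          [4,5] "that" : PP\S
      [5,6] "clearly" : (N\N)\NP
    [6,8] S\N   <B
      [6,7] "chased" : (NP\N)\N
      [7,8] "river" : S\(NP\N)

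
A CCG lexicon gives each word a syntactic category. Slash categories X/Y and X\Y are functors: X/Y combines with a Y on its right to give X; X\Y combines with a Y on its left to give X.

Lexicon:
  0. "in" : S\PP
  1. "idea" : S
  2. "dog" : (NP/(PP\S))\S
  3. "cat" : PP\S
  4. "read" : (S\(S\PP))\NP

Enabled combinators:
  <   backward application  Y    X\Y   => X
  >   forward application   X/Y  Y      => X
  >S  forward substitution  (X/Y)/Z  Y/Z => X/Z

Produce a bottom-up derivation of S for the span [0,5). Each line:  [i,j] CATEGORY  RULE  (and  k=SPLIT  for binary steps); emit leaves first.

[0,5] S   <
  [0,1] "in" : S\PP
  [1,5] S\(S\PP)   <
    [1,4] NP   >
      [1,3] NP/(PP\S)   <
        [1,2] "idea" : S
        [2,3] "dog" : (NP/(PP\S))\S
      [3,4] "cat" : PP\S
    [4,5] "read" : (S\(S\PP))\NP

[0,1] S\PP  lex  "in"
[1,2] S  lex  "idea"
[2,3] (NP/(PP\S))\S  lex  "dog"
[1,3] NP/(PP\S)  <  k=2
[3,4] PP\S  lex  "cat"
[1,4] NP  >  k=3
[4,5] (S\(S\PP))\NP  lex  "read"
[1,5] S\(S\PP)  <  k=4
[0,5] S  <  k=1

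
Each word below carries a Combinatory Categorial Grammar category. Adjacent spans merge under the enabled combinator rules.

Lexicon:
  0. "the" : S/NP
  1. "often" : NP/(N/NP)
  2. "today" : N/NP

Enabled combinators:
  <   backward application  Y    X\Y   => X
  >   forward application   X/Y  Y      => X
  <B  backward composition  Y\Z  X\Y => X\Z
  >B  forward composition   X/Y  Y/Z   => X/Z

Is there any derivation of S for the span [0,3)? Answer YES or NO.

[0,3] S   >
  [0,1] "the" : S/NP
  [1,3] NP   >
    [1,2] "often" : NP/(N/NP)
    [2,3] "today" : N/NP

YES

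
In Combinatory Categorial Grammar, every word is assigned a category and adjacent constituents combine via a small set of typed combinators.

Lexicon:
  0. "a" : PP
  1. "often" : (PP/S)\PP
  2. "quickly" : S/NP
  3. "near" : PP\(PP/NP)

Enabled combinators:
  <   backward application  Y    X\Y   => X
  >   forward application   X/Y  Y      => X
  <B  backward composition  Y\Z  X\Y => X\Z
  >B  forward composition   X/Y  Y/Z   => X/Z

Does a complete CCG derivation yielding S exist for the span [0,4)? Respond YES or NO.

PP (PP/S)\PP S/NP PP\(PP/NP)
CKY chart[0,4] = {PP}; S ∉ chart

NO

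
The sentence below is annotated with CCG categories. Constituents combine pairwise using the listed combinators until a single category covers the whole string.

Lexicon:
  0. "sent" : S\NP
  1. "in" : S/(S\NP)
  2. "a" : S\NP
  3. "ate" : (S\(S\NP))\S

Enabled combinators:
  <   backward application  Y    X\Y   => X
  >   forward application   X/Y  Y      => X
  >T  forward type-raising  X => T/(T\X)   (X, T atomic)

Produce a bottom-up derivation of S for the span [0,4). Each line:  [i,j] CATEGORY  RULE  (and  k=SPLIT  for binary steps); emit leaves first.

[0,4] S   <
  [0,1] "sent" : S\NP
  [1,4] S\(S\NP)   <
    [1,3] S   >
      [1,2] "in" : S/(S\NP)
      [2,3] "a" : S\NP
    [3,4] "ate" : (S\(S\NP))\S

[0,1] S\NP  lex  "sent"
[1,2] S/(S\NP)  lex  "in"
[2,3] S\NP  lex  "a"
[1,3] S  >  k=2
[3,4] (S\(S\NP))\S  lex  "ate"
[1,4] S\(S\NP)  <  k=3
[0,4] S  <  k=1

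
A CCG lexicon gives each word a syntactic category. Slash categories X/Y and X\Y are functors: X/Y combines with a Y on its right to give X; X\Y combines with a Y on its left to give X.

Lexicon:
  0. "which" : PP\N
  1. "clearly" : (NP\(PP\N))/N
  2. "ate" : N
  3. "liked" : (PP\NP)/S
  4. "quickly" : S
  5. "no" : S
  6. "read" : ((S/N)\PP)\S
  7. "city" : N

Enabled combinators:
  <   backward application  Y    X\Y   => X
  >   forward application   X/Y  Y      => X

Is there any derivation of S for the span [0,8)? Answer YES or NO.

[0,8] S   >
  [0,7] S/N   <
    [0,5] PP   <
      [0,3] NP   <
        [0,1] "which" : PP\N
        [1,3] NP\(PP\N)   >
          [1,2] "clearly" : (NP\(PP\N))/N
          [2,3] "ate" : N
      [3,5] PP\NP   >
        [3,4] "liked" : (PP\NP)/S
        [4,5] "quickly" : S
    [5,7] (S/N)\PP   <
      [5,6] "no" : S
      [6,7] "read" : ((S/N)\PP)\S
  [7,8] "city" : N

YES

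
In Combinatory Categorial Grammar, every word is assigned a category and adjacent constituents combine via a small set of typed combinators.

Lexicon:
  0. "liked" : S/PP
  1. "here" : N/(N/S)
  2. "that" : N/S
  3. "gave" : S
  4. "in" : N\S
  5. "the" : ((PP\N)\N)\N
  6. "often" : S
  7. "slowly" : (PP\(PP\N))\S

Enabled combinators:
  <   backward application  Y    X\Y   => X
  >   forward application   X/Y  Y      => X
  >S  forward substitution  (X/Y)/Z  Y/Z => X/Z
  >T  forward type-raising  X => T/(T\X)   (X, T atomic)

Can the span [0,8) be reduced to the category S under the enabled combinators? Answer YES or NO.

[0,8] S   >
  [0,1] "liked" : S/PP
  [1,8] PP   <
    [1,6] PP\N   <
      [1,3] N   >
        [1,2] "here" : N/(N/S)
        [2,3] "that" : N/S
      [3,6] (PP\N)\N   <
        [3,5] N   >
          [3,4] N/(N\S)   >T
            [3,4] "gave" : S
          [4,5] "in" : N\S
        [5,6] "the" : ((PP\N)\N)\N
    [6,8] PP\(PP\N)   <
      [6,7] "often" : S
      [7,8] "slowly" : (PP\(PP\N))\S

YES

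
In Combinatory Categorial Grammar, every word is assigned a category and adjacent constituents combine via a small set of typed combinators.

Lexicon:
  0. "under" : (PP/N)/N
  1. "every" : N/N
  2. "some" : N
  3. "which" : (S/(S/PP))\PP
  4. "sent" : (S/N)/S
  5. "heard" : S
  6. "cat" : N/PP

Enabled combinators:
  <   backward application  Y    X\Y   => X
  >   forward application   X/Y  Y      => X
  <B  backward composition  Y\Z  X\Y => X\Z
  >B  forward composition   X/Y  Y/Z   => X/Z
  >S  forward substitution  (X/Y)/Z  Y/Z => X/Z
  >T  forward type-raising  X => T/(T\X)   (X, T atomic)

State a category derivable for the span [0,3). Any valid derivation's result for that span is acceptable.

PP

[0,7] S   >
  [0,4] S/(S/PP)   <
    [0,3] PP   >
      [0,2] PP/N   >S
        [0,1] "under" : (PP/N)/N
        [1,2] "every" : N/N
      [2,3] "some" : N
    [3,4] "which" : (S/(S/PP))\PP
  [4,7] S/PP   >B
    [4,6] S/N   >
      [4,5] "sent" : (S/N)/S
      [5,6] "heard" : S
    [6,7] "cat" : N/PP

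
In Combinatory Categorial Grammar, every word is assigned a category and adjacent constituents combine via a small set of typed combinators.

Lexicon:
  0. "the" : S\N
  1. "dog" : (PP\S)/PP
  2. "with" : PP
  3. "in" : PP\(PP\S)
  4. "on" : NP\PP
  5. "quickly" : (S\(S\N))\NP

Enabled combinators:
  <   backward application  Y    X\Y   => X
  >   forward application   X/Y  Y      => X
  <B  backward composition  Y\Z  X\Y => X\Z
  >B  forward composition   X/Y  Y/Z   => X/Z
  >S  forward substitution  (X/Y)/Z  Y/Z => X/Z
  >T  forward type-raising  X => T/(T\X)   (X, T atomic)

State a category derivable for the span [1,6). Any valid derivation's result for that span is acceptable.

S\(S\N)

[0,6] S   <
  [0,1] "the" : S\N
  [1,6] S\(S\N)   <
    [1,5] NP   <
      [1,4] PP   <
        [1,3] PP\S   >
          [1,2] "dog" : (PP\S)/PP
          [2,3] "with" : PP
        [3,4] "in" : PP\(PP\S)
      [4,5] "on" : NP\PP
    [5,6] "quickly" : (S\(S\N))\NP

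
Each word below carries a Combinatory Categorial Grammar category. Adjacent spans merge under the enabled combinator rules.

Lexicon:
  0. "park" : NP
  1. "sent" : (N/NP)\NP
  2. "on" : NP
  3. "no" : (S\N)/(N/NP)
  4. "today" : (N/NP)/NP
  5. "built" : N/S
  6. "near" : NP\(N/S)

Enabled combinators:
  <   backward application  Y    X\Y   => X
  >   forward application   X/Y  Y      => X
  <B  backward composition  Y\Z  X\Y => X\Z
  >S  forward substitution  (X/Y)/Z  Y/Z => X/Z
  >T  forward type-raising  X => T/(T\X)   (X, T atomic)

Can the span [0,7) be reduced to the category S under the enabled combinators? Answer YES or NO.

[0,7] S   <
  [0,3] N   >
    [0,2] N/NP   <
      [0,1] "park" : NP
      [1,2] "sent" : (N/NP)\NP
    [2,3] "on" : NP
  [3,7] S\N   >
    [3,4] "no" : (S\N)/(N/NP)
    [4,7] N/NP   >
      [4,5] "today" : (N/NP)/NP
      [5,7] NP   <
        [5,6] "built" : N/S
        [6,7] "near" : NP\(N/S)

YES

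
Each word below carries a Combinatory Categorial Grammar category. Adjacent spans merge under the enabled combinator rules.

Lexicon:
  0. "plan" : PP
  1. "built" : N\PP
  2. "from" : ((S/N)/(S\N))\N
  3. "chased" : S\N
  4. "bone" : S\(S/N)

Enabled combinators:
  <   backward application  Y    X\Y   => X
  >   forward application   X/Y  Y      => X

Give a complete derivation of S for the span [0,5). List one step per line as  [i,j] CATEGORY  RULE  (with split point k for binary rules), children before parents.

[0,1] PP  lex  "plan"
[1,2] N\PP  lex  "built"
[0,2] N  <  k=1
[2,3] ((S/N)/(S\N))\N  lex  "from"
[0,3] (S/N)/(S\N)  <  k=2
[3,4] S\N  lex  "chased"
[0,4] S/N  >  k=3
[4,5] S\(S/N)  lex  "bone"
[0,5] S  <  k=4

[0,5] S   <
  [0,4] S/N   >
    [0,3] (S/N)/(S\N)   <
      [0,2] N   <
        [0,1] "plan" : PP
        [1,2] "built" : N\PP
      [2,3] "from" : ((S/N)/(S\N))\N
    [3,4] "chased" : S\N
  [4,5] "bone" : S\(S/N)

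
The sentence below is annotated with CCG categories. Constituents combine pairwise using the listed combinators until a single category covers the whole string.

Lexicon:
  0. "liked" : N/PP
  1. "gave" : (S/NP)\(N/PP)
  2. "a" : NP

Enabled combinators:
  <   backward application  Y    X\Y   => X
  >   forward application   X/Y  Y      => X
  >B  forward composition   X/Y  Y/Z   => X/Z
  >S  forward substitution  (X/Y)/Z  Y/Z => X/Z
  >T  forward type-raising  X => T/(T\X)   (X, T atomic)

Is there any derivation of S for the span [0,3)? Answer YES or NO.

[0,3] S   >
  [0,2] S/NP   <
    [0,1] "liked" : N/PP
    [1,2] "gave" : (S/NP)\(N/PP)
  [2,3] "a" : NP

YES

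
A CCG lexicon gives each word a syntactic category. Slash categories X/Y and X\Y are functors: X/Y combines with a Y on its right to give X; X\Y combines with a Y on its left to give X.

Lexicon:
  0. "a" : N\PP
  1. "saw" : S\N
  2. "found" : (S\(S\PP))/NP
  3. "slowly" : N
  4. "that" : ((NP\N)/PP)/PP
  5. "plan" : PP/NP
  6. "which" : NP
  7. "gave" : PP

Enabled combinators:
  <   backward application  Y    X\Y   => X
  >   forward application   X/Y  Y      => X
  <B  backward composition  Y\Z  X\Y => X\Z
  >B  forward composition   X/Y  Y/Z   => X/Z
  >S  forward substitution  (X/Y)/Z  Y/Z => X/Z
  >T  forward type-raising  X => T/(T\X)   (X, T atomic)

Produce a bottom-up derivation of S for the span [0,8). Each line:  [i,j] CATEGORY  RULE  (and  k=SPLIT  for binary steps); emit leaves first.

[0,8] S   <
  [0,2] S\PP   <B
    [0,1] "a" : N\PP
    [1,2] "saw" : S\N
  [2,8] S\(S\PP)   >
    [2,3] "found" : (S\(S\PP))/NP
    [3,8] NP   <
      [3,4] "slowly" : N
      [4,8] NP\N   >
        [4,7] (NP\N)/PP   >
          [4,5] "that" : ((NP\N)/PP)/PP
          [5,7] PP   >
            [5,6] "plan" : PP/NP
            [6,7] "which" : NP
        [7,8] "gave" : PP

[0,1] N\PP  lex  "a"
[1,2] S\N  lex  "saw"
[0,2] S\PP  <B  k=1
[2,3] (S\(S\PP))/NP  lex  "found"
[3,4] N  lex  "slowly"
[4,5] ((NP\N)/PP)/PP  lex  "that"
[5,6] PP/NP  lex  "plan"
[6,7] NP  lex  "which"
[5,7] PP  >  k=6
[4,7] (NP\N)/PP  >  k=5
[7,8] PP  lex  "gave"
[4,8] NP\N  >  k=7
[3,8] NP  <  k=4
[2,8] S\(S\PP)  >  k=3
[0,8] S  <  k=2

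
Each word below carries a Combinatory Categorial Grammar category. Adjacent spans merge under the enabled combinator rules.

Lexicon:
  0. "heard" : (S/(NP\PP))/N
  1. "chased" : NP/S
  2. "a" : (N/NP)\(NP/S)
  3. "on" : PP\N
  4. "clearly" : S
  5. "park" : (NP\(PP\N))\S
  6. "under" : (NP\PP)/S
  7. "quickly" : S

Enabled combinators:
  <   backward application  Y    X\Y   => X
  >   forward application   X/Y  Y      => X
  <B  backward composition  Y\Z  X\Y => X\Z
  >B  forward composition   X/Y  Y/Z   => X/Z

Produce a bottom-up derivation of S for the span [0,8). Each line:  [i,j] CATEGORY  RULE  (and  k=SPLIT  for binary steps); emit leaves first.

[0,1] (S/(NP\PP))/N  lex  "heard"
[1,2] NP/S  lex  "chased"
[2,3] (N/NP)\(NP/S)  lex  "a"
[1,3] N/NP  <  k=2
[3,4] PP\N  lex  "on"
[4,5] S  lex  "clearly"
[5,6] (NP\(PP\N))\S  lex  "park"
[4,6] NP\(PP\N)  <  k=5
[3,6] NP  <  k=4
[1,6] N  >  k=3
[0,6] S/(NP\PP)  >  k=1
[6,7] (NP\PP)/S  lex  "under"
[7,8] S  lex  "quickly"
[6,8] NP\PP  >  k=7
[0,8] S  >  k=6

[0,8] S   >
  [0,6] S/(NP\PP)   >
    [0,1] "heard" : (S/(NP\PP))/N
    [1,6] N   >
      [1,3] N/NP   <
        [1,2] "chased" : NP/S
        [2,3] "a" : (N/NP)\(NP/S)
      [3,6] NP   <
        [3,4] "on" : PP\N
        [4,6] NP\(PP\N)   <
          [4,5] "clearly" : S
          [5,6] "park" : (NP\(PP\N))\S
  [6,8] NP\PP   >
    [6,7] "under" : (NP\PP)/S
    [7,8] "quickly" : S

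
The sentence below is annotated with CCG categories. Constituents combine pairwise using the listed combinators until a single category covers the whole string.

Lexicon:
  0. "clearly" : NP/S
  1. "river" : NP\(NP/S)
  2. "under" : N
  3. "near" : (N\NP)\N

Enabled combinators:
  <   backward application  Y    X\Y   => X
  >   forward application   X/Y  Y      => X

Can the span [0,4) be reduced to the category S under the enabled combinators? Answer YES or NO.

NO

NP/S NP\(NP/S) N (N\NP)\N
CKY chart[0,4] = {N}; S ∉ chart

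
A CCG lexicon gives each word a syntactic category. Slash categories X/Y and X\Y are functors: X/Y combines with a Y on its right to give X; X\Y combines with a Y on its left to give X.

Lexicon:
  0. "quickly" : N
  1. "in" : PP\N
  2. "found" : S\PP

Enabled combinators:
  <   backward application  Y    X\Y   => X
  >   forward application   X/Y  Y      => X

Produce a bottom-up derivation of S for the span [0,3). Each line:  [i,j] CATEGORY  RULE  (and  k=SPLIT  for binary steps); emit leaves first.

[0,3] S   <
  [0,2] PP   <
    [0,1] "quickly" : N
    [1,2] "in" : PP\N
  [2,3] "found" : S\PP

[0,1] N  lex  "quickly"
[1,2] PP\N  lex  "in"
[0,2] PP  <  k=1
[2,3] S\PP  lex  "found"
[0,3] S  <  k=2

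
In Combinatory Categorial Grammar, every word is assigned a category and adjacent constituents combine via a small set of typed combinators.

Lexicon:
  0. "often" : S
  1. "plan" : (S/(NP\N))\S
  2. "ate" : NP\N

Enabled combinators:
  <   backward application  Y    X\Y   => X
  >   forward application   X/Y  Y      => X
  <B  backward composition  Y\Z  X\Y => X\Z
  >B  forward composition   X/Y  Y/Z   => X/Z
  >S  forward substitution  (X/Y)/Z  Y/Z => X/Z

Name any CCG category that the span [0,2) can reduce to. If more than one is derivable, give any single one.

S/(NP\N)

[0,3] S   >
  [0,2] S/(NP\N)   <
    [0,1] "often" : S
    [1,2] "plan" : (S/(NP\N))\S
  [2,3] "ate" : NP\N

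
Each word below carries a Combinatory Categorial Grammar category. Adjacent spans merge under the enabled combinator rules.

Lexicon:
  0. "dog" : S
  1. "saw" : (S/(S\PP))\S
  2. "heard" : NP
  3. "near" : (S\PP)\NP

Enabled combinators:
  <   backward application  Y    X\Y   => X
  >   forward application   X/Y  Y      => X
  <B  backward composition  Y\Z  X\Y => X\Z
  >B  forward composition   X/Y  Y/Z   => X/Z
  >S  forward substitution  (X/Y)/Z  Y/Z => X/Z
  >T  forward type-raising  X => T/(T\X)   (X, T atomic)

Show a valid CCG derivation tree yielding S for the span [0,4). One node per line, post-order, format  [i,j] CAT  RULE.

[0,4] S   >
  [0,2] S/(S\PP)   <
    [0,1] "dog" : S
    [1,2] "saw" : (S/(S\PP))\S
  [2,4] S\PP   <
    [2,3] "heard" : NP
    [3,4] "near" : (S\PP)\NP

[0,1] S  lex  "dog"
[1,2] (S/(S\PP))\S  lex  "saw"
[0,2] S/(S\PP)  <  k=1
[2,3] NP  lex  "heard"
[3,4] (S\PP)\NP  lex  "near"
[2,4] S\PP  <  k=3
[0,4] S  >  k=2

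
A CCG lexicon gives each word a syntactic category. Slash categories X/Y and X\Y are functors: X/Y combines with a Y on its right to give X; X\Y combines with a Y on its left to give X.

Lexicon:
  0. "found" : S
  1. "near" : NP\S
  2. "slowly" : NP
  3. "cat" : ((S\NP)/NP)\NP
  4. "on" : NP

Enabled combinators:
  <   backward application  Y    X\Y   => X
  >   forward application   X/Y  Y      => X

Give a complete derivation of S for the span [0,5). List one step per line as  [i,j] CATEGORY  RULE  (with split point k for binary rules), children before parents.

[0,1] S  lex  "found"
[1,2] NP\S  lex  "near"
[0,2] NP  <  k=1
[2,3] NP  lex  "slowly"
[3,4] ((S\NP)/NP)\NP  lex  "cat"
[2,4] (S\NP)/NP  <  k=3
[4,5] NP  lex  "on"
[2,5] S\NP  >  k=4
[0,5] S  <  k=2

[0,5] S   <
  [0,2] NP   <
    [0,1] "found" : S
    [1,2] "near" : NP\S
  [2,5] S\NP   >
    [2,4] (S\NP)/NP   <
      [2,3] "slowly" : NP
      [3,4] "cat" : ((S\NP)/NP)\NP
    [4,5] "on" : NP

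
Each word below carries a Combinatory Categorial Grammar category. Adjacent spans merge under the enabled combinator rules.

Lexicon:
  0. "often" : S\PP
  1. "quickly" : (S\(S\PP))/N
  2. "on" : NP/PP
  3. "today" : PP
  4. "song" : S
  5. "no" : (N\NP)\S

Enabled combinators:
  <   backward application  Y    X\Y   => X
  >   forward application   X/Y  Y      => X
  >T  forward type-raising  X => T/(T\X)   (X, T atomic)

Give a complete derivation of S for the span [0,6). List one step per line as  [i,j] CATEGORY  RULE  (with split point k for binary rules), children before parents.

[0,1] S\PP  lex  "often"
[1,2] (S\(S\PP))/N  lex  "quickly"
[2,3] NP/PP  lex  "on"
[3,4] PP  lex  "today"
[2,4] NP  >  k=3
[4,5] S  lex  "song"
[5,6] (N\NP)\S  lex  "no"
[4,6] N\NP  <  k=5
[2,6] N  <  k=4
[1,6] S\(S\PP)  >  k=2
[0,6] S  <  k=1

[0,6] S   <
  [0,1] "often" : S\PP
  [1,6] S\(S\PP)   >
    [1,2] "quickly" : (S\(S\PP))/N
    [2,6] N   <
      [2,4] NP   >
        [2,3] "on" : NP/PP
        [3,4] "today" : PP
      [4,6] N\NP   <
        [4,5] "song" : S
        [5,6] "no" : (N\NP)\S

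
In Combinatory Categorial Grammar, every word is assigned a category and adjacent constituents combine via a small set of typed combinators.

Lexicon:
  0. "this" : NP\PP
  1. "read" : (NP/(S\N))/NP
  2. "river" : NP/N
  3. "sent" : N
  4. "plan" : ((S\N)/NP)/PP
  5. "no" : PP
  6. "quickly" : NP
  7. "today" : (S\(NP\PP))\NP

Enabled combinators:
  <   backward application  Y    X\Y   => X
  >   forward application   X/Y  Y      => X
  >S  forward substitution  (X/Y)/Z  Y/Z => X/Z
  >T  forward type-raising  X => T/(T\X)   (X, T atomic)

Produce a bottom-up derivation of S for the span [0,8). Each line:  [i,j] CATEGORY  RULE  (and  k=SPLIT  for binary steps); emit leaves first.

[0,8] S   <
  [0,1] "this" : NP\PP
  [1,8] S\(NP\PP)   <
    [1,7] NP   >
      [1,4] NP/(S\N)   >
        [1,2] "read" : (NP/(S\N))/NP
        [2,4] NP   >
          [2,3] "river" : NP/N
          [3,4] "sent" : N
      [4,7] S\N   >
        [4,6] (S\N)/NP   >
          [4,5] "plan" : ((S\N)/NP)/PP
          [5,6] "no" : PP
        [6,7] "quickly" : NP
    [7,8] "today" : (S\(NP\PP))\NP

[0,1] NP\PP  lex  "this"
[1,2] (NP/(S\N))/NP  lex  "read"
[2,3] NP/N  lex  "river"
[3,4] N  lex  "sent"
[2,4] NP  >  k=3
[1,4] NP/(S\N)  >  k=2
[4,5] ((S\N)/NP)/PP  lex  "plan"
[5,6] PP  lex  "no"
[4,6] (S\N)/NP  >  k=5
[6,7] NP  lex  "quickly"
[4,7] S\N  >  k=6
[1,7] NP  >  k=4
[7,8] (S\(NP\PP))\NP  lex  "today"
[1,8] S\(NP\PP)  <  k=7
[0,8] S  <  k=1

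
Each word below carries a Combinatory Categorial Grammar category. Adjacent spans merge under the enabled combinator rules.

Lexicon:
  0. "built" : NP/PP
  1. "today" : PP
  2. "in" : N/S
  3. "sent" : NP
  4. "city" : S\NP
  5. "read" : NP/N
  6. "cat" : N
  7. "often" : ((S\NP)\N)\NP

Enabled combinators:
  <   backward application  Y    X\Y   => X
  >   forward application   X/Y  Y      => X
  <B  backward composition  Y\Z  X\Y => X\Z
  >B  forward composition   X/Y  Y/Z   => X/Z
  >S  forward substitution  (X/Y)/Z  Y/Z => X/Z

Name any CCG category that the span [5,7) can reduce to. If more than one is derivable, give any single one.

[0,8] S   <
  [0,2] NP   >
    [0,1] "built" : NP/PP
    [1,2] "today" : PP
  [2,8] S\NP   <
    [2,5] N   >
      [2,3] "in" : N/S
      [3,5] S   <
        [3,4] "sent" : NP
        [4,5] "city" : S\NP
    [5,8] (S\NP)\N   <
      [5,7] NP   >
        [5,6] "read" : NP/N
        [6,7] "cat" : N
      [7,8] "often" : ((S\NP)\N)\NP

NP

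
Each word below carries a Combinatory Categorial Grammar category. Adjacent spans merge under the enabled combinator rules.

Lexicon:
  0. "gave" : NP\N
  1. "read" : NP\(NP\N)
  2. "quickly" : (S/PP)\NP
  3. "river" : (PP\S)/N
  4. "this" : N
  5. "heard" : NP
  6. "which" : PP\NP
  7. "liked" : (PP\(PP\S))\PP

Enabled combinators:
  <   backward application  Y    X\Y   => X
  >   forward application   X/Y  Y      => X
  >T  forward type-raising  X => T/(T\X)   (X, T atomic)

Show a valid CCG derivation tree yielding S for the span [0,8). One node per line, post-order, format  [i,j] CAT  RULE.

[0,1] NP\N  lex  "gave"
[1,2] NP\(NP\N)  lex  "read"
[0,2] NP  <  k=1
[2,3] (S/PP)\NP  lex  "quickly"
[0,3] S/PP  <  k=2
[3,4] (PP\S)/N  lex  "river"
[4,5] N  lex  "this"
[3,5] PP\S  >  k=4
[5,6] NP  lex  "heard"
[6,7] PP\NP  lex  "which"
[5,7] PP  <  k=6
[7,8] (PP\(PP\S))\PP  lex  "liked"
[5,8] PP\(PP\S)  <  k=7
[3,8] PP  <  k=5
[0,8] S  >  k=3

[0,8] S   >
  [0,3] S/PP   <
    [0,2] NP   <
      [0,1] "gave" : NP\N
      [1,2] "read" : NP\(NP\N)
    [2,3] "quickly" : (S/PP)\NP
  [3,8] PP   <
    [3,5] PP\S   >
      [3,4] "river" : (PP\S)/N
      [4,5] "this" : N
    [5,8] PP\(PP\S)   <
      [5,7] PP   <
        [5,6] "heard" : NP
        [6,7] "which" : PP\NP
      [7,8] "liked" : (PP\(PP\S))\PP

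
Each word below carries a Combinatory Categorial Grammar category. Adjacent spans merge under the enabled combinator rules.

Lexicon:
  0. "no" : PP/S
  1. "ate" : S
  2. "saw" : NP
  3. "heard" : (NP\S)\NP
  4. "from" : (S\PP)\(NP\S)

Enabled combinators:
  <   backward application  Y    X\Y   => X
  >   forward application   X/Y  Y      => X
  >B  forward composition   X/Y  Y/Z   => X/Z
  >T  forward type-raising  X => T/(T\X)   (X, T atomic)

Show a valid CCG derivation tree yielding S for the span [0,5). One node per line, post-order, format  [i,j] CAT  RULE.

[0,1] PP/S  lex  "no"
[1,2] S  lex  "ate"
[0,2] PP  >  k=1
[2,3] NP  lex  "saw"
[3,4] (NP\S)\NP  lex  "heard"
[2,4] NP\S  <  k=3
[4,5] (S\PP)\(NP\S)  lex  "from"
[2,5] S\PP  <  k=4
[0,5] S  <  k=2

[0,5] S   <
  [0,2] PP   >
    [0,1] "no" : PP/S
    [1,2] "ate" : S
  [2,5] S\PP   <
    [2,4] NP\S   <
      [2,3] "saw" : NP
      [3,4] "heard" : (NP\S)\NP
    [4,5] "from" : (S\PP)\(NP\S)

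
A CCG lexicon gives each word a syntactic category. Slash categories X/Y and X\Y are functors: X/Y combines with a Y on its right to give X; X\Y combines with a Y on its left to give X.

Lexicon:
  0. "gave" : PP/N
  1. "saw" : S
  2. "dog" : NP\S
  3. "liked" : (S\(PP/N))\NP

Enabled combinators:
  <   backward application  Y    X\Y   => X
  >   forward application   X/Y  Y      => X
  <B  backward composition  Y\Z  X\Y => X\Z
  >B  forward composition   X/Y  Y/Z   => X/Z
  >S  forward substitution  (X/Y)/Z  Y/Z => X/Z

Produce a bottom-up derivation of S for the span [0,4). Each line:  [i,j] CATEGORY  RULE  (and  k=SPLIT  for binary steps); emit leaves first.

[0,4] S   <
  [0,1] "gave" : PP/N
  [1,4] S\(PP/N)   <
    [1,3] NP   <
      [1,2] "saw" : S
      [2,3] "dog" : NP\S
    [3,4] "liked" : (S\(PP/N))\NP

[0,1] PP/N  lex  "gave"
[1,2] S  lex  "saw"
[2,3] NP\S  lex  "dog"
[1,3] NP  <  k=2
[3,4] (S\(PP/N))\NP  lex  "liked"
[1,4] S\(PP/N)  <  k=3
[0,4] S  <  k=1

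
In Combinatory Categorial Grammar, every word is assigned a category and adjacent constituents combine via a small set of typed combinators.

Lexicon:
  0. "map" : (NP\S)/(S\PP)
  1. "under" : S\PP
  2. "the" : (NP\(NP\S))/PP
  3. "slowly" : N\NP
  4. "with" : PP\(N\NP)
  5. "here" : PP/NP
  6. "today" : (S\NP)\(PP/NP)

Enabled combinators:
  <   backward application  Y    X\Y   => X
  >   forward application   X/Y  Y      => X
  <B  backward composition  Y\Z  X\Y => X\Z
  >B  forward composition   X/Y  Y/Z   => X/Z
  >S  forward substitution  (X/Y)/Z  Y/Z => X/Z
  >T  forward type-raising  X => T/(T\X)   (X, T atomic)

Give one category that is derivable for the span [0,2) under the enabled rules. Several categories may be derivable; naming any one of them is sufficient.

[0,7] S   <
  [0,5] NP   <
    [0,2] NP\S   >
      [0,1] "map" : (NP\S)/(S\PP)
      [1,2] "under" : S\PP
    [2,5] NP\(NP\S)   >
      [2,3] "the" : (NP\(NP\S))/PP
      [3,5] PP   <
        [3,4] "slowly" : N\NP
        [4,5] "with" : PP\(N\NP)
  [5,7] S\NP   <
    [5,6] "here" : PP/NP
    [6,7] "today" : (S\NP)\(PP/NP)

NP\S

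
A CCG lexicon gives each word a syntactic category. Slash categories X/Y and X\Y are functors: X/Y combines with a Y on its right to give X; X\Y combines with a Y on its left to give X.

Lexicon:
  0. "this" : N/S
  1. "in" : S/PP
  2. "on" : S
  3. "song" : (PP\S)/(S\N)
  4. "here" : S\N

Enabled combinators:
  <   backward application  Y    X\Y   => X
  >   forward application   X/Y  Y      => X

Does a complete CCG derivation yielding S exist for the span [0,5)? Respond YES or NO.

NO

N/S S/PP S (PP\S)/(S\N) S\N
CKY chart[0,5] = {N}; S ∉ chart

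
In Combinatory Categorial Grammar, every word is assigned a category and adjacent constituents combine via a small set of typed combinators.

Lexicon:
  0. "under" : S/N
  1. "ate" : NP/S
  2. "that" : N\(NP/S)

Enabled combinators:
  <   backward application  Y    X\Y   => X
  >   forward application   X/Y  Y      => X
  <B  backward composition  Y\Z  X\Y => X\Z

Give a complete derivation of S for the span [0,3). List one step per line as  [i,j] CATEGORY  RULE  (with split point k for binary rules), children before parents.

[0,3] S   >
  [0,1] "under" : S/N
  [1,3] N   <
    [1,2] "ate" : NP/S
    [2,3] "that" : N\(NP/S)

[0,1] S/N  lex  "under"
[1,2] NP/S  lex  "ate"
[2,3] N\(NP/S)  lex  "that"
[1,3] N  <  k=2
[0,3] S  >  k=1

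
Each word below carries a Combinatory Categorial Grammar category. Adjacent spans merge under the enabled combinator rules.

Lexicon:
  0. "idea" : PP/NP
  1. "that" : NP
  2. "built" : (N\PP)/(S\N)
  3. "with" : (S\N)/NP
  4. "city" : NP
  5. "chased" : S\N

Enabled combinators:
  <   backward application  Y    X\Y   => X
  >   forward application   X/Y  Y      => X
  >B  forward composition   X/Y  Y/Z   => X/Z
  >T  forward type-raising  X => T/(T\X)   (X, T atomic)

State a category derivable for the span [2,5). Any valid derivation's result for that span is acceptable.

N\PP

[0,6] S   <
  [0,5] N   <
    [0,2] PP   >
      [0,1] "idea" : PP/NP
      [1,2] "that" : NP
    [2,5] N\PP   >
      [2,3] "built" : (N\PP)/(S\N)
      [3,5] S\N   >
        [3,4] "with" : (S\N)/NP
        [4,5] "city" : NP
  [5,6] "chased" : S\N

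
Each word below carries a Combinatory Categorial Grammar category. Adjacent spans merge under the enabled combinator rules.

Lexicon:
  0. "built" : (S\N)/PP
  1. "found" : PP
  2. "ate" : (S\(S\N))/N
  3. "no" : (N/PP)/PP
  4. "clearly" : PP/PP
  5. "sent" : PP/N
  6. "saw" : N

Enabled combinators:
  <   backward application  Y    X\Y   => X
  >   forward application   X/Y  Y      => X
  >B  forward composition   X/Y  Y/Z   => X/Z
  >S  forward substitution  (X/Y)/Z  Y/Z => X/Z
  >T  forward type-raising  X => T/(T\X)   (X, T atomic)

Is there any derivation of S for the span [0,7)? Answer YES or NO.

[0,7] S   <
  [0,2] S\N   >
    [0,1] "built" : (S\N)/PP
    [1,2] "found" : PP
  [2,7] S\(S\N)   >
    [2,3] "ate" : (S\(S\N))/N
    [3,7] N   >
      [3,5] N/PP   >S
        [3,4] "no" : (N/PP)/PP
        [4,5] "clearly" : PP/PP
      [5,7] PP   >
        [5,6] "sent" : PP/N
        [6,7] "saw" : N

YES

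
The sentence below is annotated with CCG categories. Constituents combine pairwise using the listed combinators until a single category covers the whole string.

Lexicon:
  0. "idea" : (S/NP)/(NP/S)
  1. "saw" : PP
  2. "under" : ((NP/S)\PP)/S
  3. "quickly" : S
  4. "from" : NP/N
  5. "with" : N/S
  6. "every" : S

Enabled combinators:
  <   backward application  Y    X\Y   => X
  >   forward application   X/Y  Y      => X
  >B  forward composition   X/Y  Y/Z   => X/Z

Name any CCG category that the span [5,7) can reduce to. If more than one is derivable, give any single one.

N

[0,7] S   >
  [0,4] S/NP   >
    [0,1] "idea" : (S/NP)/(NP/S)
    [1,4] NP/S   <
      [1,2] "saw" : PP
      [2,4] (NP/S)\PP   >
        [2,3] "under" : ((NP/S)\PP)/S
        [3,4] "quickly" : S
  [4,7] NP   >
    [4,5] "from" : NP/N
    [5,7] N   >
      [5,6] "with" : N/S
      [6,7] "every" : S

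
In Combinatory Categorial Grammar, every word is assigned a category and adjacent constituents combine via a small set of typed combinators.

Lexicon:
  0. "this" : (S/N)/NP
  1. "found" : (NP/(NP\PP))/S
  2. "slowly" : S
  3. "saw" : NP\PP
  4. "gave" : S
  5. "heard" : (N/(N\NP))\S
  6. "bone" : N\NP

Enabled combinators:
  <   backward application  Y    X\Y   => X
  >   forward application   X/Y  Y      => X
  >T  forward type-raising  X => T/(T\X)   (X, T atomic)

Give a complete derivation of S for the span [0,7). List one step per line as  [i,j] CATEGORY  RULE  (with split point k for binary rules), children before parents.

[0,1] (S/N)/NP  lex  "this"
[1,2] (NP/(NP\PP))/S  lex  "found"
[2,3] S  lex  "slowly"
[1,3] NP/(NP\PP)  >  k=2
[3,4] NP\PP  lex  "saw"
[1,4] NP  >  k=3
[0,4] S/N  >  k=1
[4,5] S  lex  "gave"
[5,6] (N/(N\NP))\S  lex  "heard"
[4,6] N/(N\NP)  <  k=5
[6,7] N\NP  lex  "bone"
[4,7] N  >  k=6
[0,7] S  >  k=4

[0,7] S   >
  [0,4] S/N   >
    [0,1] "this" : (S/N)/NP
    [1,4] NP   >
      [1,3] NP/(NP\PP)   >
        [1,2] "found" : (NP/(NP\PP))/S
        [2,3] "slowly" : S
      [3,4] "saw" : NP\PP
  [4,7] N   >
    [4,6] N/(N\NP)   <
      [4,5] "gave" : S
      [5,6] "heard" : (N/(N\NP))\S
    [6,7] "bone" : N\NP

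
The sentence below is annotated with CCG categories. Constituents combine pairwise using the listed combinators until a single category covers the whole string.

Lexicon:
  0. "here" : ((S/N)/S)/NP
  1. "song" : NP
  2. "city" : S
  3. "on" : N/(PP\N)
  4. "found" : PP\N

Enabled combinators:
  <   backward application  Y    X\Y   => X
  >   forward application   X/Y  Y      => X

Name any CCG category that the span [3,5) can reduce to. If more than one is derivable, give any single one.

N

[0,5] S   >
  [0,3] S/N   >
    [0,2] (S/N)/S   >
      [0,1] "here" : ((S/N)/S)/NP
      [1,2] "song" : NP
    [2,3] "city" : S
  [3,5] N   >
    [3,4] "on" : N/(PP\N)
    [4,5] "found" : PP\N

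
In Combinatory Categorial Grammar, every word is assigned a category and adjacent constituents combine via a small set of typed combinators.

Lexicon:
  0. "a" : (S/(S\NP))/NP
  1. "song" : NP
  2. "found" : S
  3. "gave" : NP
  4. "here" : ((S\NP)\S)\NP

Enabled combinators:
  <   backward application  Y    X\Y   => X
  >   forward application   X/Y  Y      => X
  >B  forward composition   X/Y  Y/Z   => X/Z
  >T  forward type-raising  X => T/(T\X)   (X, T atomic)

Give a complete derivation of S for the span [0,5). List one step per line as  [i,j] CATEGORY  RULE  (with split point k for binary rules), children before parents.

[0,1] (S/(S\NP))/NP  lex  "a"
[1,2] NP  lex  "song"
[0,2] S/(S\NP)  >  k=1
[2,3] S  lex  "found"
[3,4] NP  lex  "gave"
[4,5] ((S\NP)\S)\NP  lex  "here"
[3,5] (S\NP)\S  <  k=4
[2,5] S\NP  <  k=3
[0,5] S  >  k=2

[0,5] S   >
  [0,2] S/(S\NP)   >
    [0,1] "a" : (S/(S\NP))/NP
    [1,2] "song" : NP
  [2,5] S\NP   <
    [2,3] "found" : S
    [3,5] (S\NP)\S   <
      [3,4] "gave" : NP
      [4,5] "here" : ((S\NP)\S)\NP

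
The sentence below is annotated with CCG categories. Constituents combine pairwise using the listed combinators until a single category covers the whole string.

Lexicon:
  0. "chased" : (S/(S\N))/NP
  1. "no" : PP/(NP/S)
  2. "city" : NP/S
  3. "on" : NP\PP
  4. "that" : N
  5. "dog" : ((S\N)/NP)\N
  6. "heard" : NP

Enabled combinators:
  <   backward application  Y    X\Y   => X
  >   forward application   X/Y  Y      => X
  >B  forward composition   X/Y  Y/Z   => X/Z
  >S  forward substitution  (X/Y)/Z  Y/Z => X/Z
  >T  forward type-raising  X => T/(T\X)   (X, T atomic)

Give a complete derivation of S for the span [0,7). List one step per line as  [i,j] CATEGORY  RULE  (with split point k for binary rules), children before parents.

[0,7] S   >
  [0,4] S/(S\N)   >
    [0,1] "chased" : (S/(S\N))/NP
    [1,4] NP   <
      [1,3] PP   >
        [1,2] "no" : PP/(NP/S)
        [2,3] "city" : NP/S
      [3,4] "on" : NP\PP
  [4,7] S\N   >
    [4,6] (S\N)/NP   <
      [4,5] "that" : N
      [5,6] "dog" : ((S\N)/NP)\N
    [6,7] "heard" : NP

[0,1] (S/(S\N))/NP  lex  "chased"
[1,2] PP/(NP/S)  lex  "no"
[2,3] NP/S  lex  "city"
[1,3] PP  >  k=2
[3,4] NP\PP  lex  "on"
[1,4] NP  <  k=3
[0,4] S/(S\N)  >  k=1
[4,5] N  lex  "that"
[5,6] ((S\N)/NP)\N  lex  "dog"
[4,6] (S\N)/NP  <  k=5
[6,7] NP  lex  "heard"
[4,7] S\N  >  k=6
[0,7] S  >  k=4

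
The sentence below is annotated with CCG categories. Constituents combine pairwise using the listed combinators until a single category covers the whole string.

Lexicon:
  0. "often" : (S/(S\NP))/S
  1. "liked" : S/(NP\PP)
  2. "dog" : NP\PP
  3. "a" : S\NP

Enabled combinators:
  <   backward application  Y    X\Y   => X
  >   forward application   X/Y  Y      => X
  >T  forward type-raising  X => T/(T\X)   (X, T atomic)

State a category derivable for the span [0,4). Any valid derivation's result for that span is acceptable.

S

[0,4] S   >
  [0,3] S/(S\NP)   >
    [0,1] "often" : (S/(S\NP))/S
    [1,3] S   >
      [1,2] "liked" : S/(NP\PP)
      [2,3] "dog" : NP\PP
  [3,4] "a" : S\NP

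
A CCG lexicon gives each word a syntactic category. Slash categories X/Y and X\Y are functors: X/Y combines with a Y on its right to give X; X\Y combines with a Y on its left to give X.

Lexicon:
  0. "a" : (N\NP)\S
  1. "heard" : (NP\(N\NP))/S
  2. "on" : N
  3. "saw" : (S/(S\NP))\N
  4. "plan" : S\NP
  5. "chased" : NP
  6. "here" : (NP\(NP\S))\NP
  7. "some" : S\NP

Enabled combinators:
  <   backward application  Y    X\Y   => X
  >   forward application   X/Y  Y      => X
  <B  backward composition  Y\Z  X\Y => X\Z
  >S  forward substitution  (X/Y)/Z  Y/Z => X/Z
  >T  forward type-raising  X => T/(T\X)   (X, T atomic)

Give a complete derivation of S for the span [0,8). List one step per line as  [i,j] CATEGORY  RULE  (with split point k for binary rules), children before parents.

[0,1] (N\NP)\S  lex  "a"
[1,2] (NP\(N\NP))/S  lex  "heard"
[2,3] N  lex  "on"
[3,4] (S/(S\NP))\N  lex  "saw"
[2,4] S/(S\NP)  <  k=3
[4,5] S\NP  lex  "plan"
[2,5] S  >  k=4
[1,5] NP\(N\NP)  >  k=2
[0,5] NP\S  <B  k=1
[5,6] NP  lex  "chased"
[6,7] (NP\(NP\S))\NP  lex  "here"
[5,7] NP\(NP\S)  <  k=6
[0,7] NP  <  k=5
[7,8] S\NP  lex  "some"
[0,8] S  <  k=7

[0,8] S   <
  [0,7] NP   <
    [0,5] NP\S   <B
      [0,1] "a" : (N\NP)\S
      [1,5] NP\(N\NP)   >
        [1,2] "heard" : (NP\(N\NP))/S
        [2,5] S   >
          [2,4] S/(S\NP)   <
            [2,3] "on" : N
            [3,4] "saw" : (S/(S\NP))\N
          [4,5] "plan" : S\NP
    [5,7] NP\(NP\S)   <
      [5,6] "chased" : NP
      [6,7] "here" : (NP\(NP\S))\NP
  [7,8] "some" : S\NP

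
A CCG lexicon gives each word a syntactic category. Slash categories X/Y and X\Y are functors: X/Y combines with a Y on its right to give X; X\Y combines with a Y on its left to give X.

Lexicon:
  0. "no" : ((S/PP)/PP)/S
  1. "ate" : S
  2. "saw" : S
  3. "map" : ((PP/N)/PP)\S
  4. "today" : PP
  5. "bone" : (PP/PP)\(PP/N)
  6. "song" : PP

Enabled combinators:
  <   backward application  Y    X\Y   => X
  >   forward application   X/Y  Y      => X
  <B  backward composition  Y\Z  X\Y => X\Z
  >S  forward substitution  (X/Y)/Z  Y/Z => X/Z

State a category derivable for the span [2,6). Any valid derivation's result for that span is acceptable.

[0,7] S   >
  [0,6] S/PP   >S
    [0,2] (S/PP)/PP   >
      [0,1] "no" : ((S/PP)/PP)/S
      [1,2] "ate" : S
    [2,6] PP/PP   <
      [2,5] PP/N   >
        [2,4] (PP/N)/PP   <
          [2,3] "saw" : S
          [3,4] "map" : ((PP/N)/PP)\S
        [4,5] "today" : PP
      [5,6] "bone" : (PP/PP)\(PP/N)
  [6,7] "song" : PP

PP/PP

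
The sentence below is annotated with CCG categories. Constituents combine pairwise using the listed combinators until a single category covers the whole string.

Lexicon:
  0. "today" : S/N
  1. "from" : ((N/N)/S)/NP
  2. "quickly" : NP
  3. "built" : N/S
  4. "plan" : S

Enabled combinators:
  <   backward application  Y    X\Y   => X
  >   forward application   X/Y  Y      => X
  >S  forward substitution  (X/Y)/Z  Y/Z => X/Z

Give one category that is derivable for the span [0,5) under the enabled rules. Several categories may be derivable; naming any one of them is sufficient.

[0,5] S   >
  [0,1] "today" : S/N
  [1,5] N   >
    [1,4] N/S   >S
      [1,3] (N/N)/S   >
        [1,2] "from" : ((N/N)/S)/NP
        [2,3] "quickly" : NP
      [3,4] "built" : N/S
    [4,5] "plan" : S

S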